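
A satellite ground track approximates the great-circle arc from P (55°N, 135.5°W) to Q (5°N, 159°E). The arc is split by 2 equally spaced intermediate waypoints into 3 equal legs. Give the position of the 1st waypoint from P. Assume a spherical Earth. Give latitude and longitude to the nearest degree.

≈ (43°N, 167°W)

Convert each endpoint to a unit vector on the sphere (x = cos φ cos λ, y = cos φ sin λ, z = sin φ).
The central angle between the endpoints is δ = arccos(p₁·p₂) ≈ 1.257 rad (72.0°).
Interpolate at f = 1/3 with slerp weights a = sin((1−f)δ)/sin δ ≈ 0.782, b = sin(fδ)/sin δ ≈ 0.428.
p = a·p₁ + b·p₂ ≈ (-0.718, -0.161, 0.677); φ = arcsin(p_z) ≈ 42.65°, λ = atan2(p_y, p_x) ≈ -167.32°.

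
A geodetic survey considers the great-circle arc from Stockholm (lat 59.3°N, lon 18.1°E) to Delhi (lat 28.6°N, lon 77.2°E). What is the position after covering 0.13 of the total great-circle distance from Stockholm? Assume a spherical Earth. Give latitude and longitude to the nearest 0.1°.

≈ lat 57.5°N, lon 30.1°E

Write both endpoints as unit vectors p₁, p₂ with components (cos φ cos λ, cos φ sin λ, sin φ).
The central angle between the endpoints is δ = arccos(p₁·p₂) ≈ 0.874 rad (50.1°).
Interpolate at f = 0.13 with slerp weights a = sin((1−f)δ)/sin δ ≈ 0.899, b = sin(fδ)/sin δ ≈ 0.148.
p = a·p₁ + b·p₂ ≈ (0.465, 0.269, 0.843); φ = arcsin(p_z) ≈ 57.51°, λ = atan2(p_y, p_x) ≈ 30.07°.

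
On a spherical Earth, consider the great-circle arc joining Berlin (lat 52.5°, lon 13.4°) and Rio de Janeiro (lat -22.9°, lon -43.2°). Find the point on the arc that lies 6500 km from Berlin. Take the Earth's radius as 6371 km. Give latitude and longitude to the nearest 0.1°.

≈ lat 4.8°, lon -27.7°

Write both endpoints as unit vectors p₁, p₂ with components (cos φ cos λ, cos φ sin λ, sin φ).
The central angle between the endpoints is δ = arccos(p₁·p₂) ≈ 1.571 rad (90.0°). The total great-circle distance is δ·R ≈ 1.571 × 6371 ≈ 10008 km, so the target fraction is f = 6500/10008 ≈ 0.650.
Interpolate at f ≈ 0.650 with slerp weights a = sin((1−f)δ)/sin δ ≈ 0.523, b = sin(fδ)/sin δ ≈ 0.852.
p = a·p₁ + b·p₂ ≈ (0.882, -0.464, 0.083); φ = arcsin(p_z) ≈ 4.79°, λ = atan2(p_y, p_x) ≈ -27.73°.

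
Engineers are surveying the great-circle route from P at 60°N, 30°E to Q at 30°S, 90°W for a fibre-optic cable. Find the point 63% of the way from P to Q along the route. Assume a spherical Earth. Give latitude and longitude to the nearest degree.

≈ 11°N, 64°W

Write both endpoints as unit vectors p₁, p₂ with components (cos φ cos λ, cos φ sin λ, sin φ).
The central angle between the endpoints is δ = arccos(p₁·p₂) ≈ 2.278 rad (130.5°).
Interpolate at f = 0.63 with slerp weights a = sin((1−f)δ)/sin δ ≈ 0.982, b = sin(fδ)/sin δ ≈ 1.303.
p = a·p₁ + b·p₂ ≈ (0.425, -0.883, 0.199); φ = arcsin(p_z) ≈ 11.46°, λ = atan2(p_y, p_x) ≈ -64.29°.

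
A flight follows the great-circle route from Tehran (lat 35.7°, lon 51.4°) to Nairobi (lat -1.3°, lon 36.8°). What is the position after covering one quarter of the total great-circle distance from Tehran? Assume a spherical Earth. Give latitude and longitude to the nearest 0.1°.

From cos δ = sin φ₁ sin φ₂ + cos φ₁ cos φ₂ cos Δλ, the central angle is δ ≈ 0.688 rad (39.4°).
Interpolate at f = 1/4 with slerp weights a = sin((1−f)δ)/sin δ ≈ 0.777, b = sin(fδ)/sin δ ≈ 0.270.
p = a·p₁ + b·p₂ ≈ (0.609, 0.655, 0.447); φ = arcsin(p_z) ≈ 26.57°, λ = atan2(p_y, p_x) ≈ 47.04°.

≈ lat 26.6°, lon 47.0°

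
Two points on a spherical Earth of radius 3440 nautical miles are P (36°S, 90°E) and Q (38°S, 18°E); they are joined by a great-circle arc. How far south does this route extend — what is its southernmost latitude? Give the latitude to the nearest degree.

The great circle lies in the plane with unit normal n̂ = (p₁ × p₂)/|p₁ × p₂|.
Here n̂_z ≈ -0.731; the vertex latitude is φ_max = arccos|n̂_z| ≈ 43.0°.
Check via Clairaut: cos φ_max = |cos φ₁| · sin C = cos(36.0°)·sin(115.3°) ≈ 0.731, again giving ≈ 43.0°.

≈ 43°S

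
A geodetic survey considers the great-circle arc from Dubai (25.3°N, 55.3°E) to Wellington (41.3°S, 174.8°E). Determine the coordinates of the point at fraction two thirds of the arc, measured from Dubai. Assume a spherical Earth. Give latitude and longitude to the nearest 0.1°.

The haversine formula gives a central angle δ ≈ 2.235 rad (128.1°) between the endpoints.
Interpolate at f = 2/3 with slerp weights a = sin((1−f)δ)/sin δ ≈ 0.861, b = sin(fδ)/sin δ ≈ 1.266.
p = a·p₁ + b·p₂ ≈ (-0.504, 0.726, -0.468); φ = arcsin(p_z) ≈ -27.87°, λ = atan2(p_y, p_x) ≈ 124.76°.

≈ 27.9°S, 124.8°E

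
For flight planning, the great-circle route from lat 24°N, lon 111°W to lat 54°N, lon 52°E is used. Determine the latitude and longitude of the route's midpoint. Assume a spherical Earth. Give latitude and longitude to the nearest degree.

From cos δ = sin φ₁ sin φ₂ + cos φ₁ cos φ₂ cos Δλ, the central angle is δ ≈ 1.756 rad (100.6°).
Interpolate at f = 1/2 with slerp weights a = sin((1−f)δ)/sin δ ≈ 0.783, b = sin(fδ)/sin δ ≈ 0.783.
p = a·p₁ + b·p₂ ≈ (0.027, -0.305, 0.952); φ = arcsin(p_z) ≈ 72.16°, λ = atan2(p_y, p_x) ≈ -84.94°.

≈ lat 72°N, lon 85°W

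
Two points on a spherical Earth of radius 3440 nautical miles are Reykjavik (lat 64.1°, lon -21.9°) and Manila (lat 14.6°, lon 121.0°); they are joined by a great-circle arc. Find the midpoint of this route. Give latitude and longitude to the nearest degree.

≈ lat 60°, lon 98°

Convert each endpoint to a unit vector on the sphere (x = cos φ cos λ, y = cos φ sin λ, z = sin φ).
The central angle between the endpoints is δ = arccos(p₁·p₂) ≈ 1.681 rad (96.3°).
Interpolate at f = 1/2 with slerp weights a = sin((1−f)δ)/sin δ ≈ 0.750, b = sin(fδ)/sin δ ≈ 0.750.
p = a·p₁ + b·p₂ ≈ (-0.070, 0.500, 0.863); φ = arcsin(p_z) ≈ 59.70°, λ = atan2(p_y, p_x) ≈ 97.95°.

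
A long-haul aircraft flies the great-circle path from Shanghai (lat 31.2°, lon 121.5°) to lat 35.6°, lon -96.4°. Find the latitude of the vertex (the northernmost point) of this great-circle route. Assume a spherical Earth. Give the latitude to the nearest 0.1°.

The great circle lies in the plane with unit normal n̂ = (p₁ × p₂)/|p₁ × p₂|.
Here n̂_z ≈ +0.441; the vertex latitude is φ_max = arccos|n̂_z| ≈ 63.8°.

≈ 63.8°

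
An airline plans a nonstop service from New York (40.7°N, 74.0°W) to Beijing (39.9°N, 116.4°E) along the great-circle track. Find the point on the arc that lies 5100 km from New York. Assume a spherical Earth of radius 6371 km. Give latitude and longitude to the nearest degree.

≈ (83°N, 131°W)

From cos δ = sin φ₁ sin φ₂ + cos φ₁ cos φ₂ cos Δλ, the central angle is δ ≈ 1.725 rad (98.8°). The total great-circle distance is δ·R ≈ 1.725 × 6371 ≈ 10991 km, so the target fraction is f = 5100/10991 ≈ 0.464.
Interpolate at f ≈ 0.464 with slerp weights a = sin((1−f)δ)/sin δ ≈ 0.808, b = sin(fδ)/sin δ ≈ 0.726.
p = a·p₁ + b·p₂ ≈ (-0.079, -0.090, 0.993); φ = arcsin(p_z) ≈ 83.14°, λ = atan2(p_y, p_x) ≈ -131.32°.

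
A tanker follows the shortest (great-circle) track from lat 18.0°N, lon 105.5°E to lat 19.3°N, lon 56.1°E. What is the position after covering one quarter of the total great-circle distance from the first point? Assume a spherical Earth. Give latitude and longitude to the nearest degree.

≈ lat 20°N, lon 93°E

Convert each endpoint to a unit vector on the sphere (x = cos φ cos λ, y = cos φ sin λ, z = sin φ).
The central angle between the endpoints is δ = arccos(p₁·p₂) ≈ 0.814 rad (46.7°).
Interpolate at f = 1/4 with slerp weights a = sin((1−f)δ)/sin δ ≈ 0.789, b = sin(fδ)/sin δ ≈ 0.278.
p = a·p₁ + b·p₂ ≈ (-0.054, 0.940, 0.336); φ = arcsin(p_z) ≈ 19.61°, λ = atan2(p_y, p_x) ≈ 93.29°.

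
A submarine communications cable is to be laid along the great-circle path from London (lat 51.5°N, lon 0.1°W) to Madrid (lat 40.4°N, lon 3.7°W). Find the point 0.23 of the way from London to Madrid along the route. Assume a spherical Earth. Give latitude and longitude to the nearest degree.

Write both endpoints as unit vectors p₁, p₂ with components (cos φ cos λ, cos φ sin λ, sin φ).
The central angle between the endpoints is δ = arccos(p₁·p₂) ≈ 0.199 rad (11.4°).
Interpolate at f = 0.23 with slerp weights a = sin((1−f)δ)/sin δ ≈ 0.772, b = sin(fδ)/sin δ ≈ 0.231.
p = a·p₁ + b·p₂ ≈ (0.657, -0.012, 0.754); φ = arcsin(p_z) ≈ 48.96°, λ = atan2(p_y, p_x) ≈ -1.07°.

≈ lat 49°N, lon 1°W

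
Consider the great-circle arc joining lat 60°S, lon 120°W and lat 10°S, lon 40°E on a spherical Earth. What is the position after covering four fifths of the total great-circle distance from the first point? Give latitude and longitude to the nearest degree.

Convert each endpoint to a unit vector on the sphere (x = cos φ cos λ, y = cos φ sin λ, z = sin φ).
The central angle between the endpoints is δ = arccos(p₁·p₂) ≈ 1.888 rad (108.2°).
Interpolate at f = 4/5 with slerp weights a = sin((1−f)δ)/sin δ ≈ 0.388, b = sin(fδ)/sin δ ≈ 1.051.
p = a·p₁ + b·p₂ ≈ (0.696, 0.497, -0.519); φ = arcsin(p_z) ≈ -31.24°, λ = atan2(p_y, p_x) ≈ 35.55°.

≈ lat 31°S, lon 36°E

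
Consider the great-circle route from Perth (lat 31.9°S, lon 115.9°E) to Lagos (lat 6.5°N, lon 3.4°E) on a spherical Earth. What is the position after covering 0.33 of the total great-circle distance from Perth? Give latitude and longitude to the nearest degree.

≈ lat 29°S, lon 73°E

Convert each endpoint to a unit vector on the sphere (x = cos φ cos λ, y = cos φ sin λ, z = sin φ).
The central angle between the endpoints is δ = arccos(p₁·p₂) ≈ 1.963 rad (112.5°).
Interpolate at f = 0.33 with slerp weights a = sin((1−f)δ)/sin δ ≈ 1.047, b = sin(fδ)/sin δ ≈ 0.653.
p = a·p₁ + b·p₂ ≈ (0.260, 0.838, -0.479); φ = arcsin(p_z) ≈ -28.65°, λ = atan2(p_y, p_x) ≈ 72.80°.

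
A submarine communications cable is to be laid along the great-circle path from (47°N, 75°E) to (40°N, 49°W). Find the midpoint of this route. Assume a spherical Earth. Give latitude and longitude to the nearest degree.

≈ (64°N, 7°E)

Convert each endpoint to a unit vector on the sphere (x = cos φ cos λ, y = cos φ sin λ, z = sin φ).
The central angle between the endpoints is δ = arccos(p₁·p₂) ≈ 1.392 rad (79.7°).
Interpolate at f = 1/2 with slerp weights a = sin((1−f)δ)/sin δ ≈ 0.652, b = sin(fδ)/sin δ ≈ 0.652.
p = a·p₁ + b·p₂ ≈ (0.442, 0.053, 0.895); φ = arcsin(p_z) ≈ 63.54°, λ = atan2(p_y, p_x) ≈ 6.77°.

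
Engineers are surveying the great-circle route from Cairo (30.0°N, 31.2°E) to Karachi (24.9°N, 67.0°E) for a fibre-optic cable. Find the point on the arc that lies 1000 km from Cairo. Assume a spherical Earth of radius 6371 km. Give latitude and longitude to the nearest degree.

≈ 30°N, 42°E

Write both endpoints as unit vectors p₁, p₂ with components (cos φ cos λ, cos φ sin λ, sin φ).
The central angle between the endpoints is δ = arccos(p₁·p₂) ≈ 0.559 rad (32.0°). The total great-circle distance is δ·R ≈ 0.559 × 6371 ≈ 3563 km, so the target fraction is f = 1000/3563 ≈ 0.281.
Interpolate at f ≈ 0.281 with slerp weights a = sin((1−f)δ)/sin δ ≈ 0.738, b = sin(fδ)/sin δ ≈ 0.295.
p = a·p₁ + b·p₂ ≈ (0.651, 0.577, 0.493); φ = arcsin(p_z) ≈ 29.54°, λ = atan2(p_y, p_x) ≈ 41.55°.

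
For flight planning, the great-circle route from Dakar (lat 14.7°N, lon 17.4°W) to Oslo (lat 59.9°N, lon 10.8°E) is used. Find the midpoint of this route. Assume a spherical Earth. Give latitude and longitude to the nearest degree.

From cos δ = sin φ₁ sin φ₂ + cos φ₁ cos φ₂ cos Δλ, the central angle is δ ≈ 0.867 rad (49.7°).
Interpolate at f = 1/2 with slerp weights a = sin((1−f)δ)/sin δ ≈ 0.551, b = sin(fδ)/sin δ ≈ 0.551.
p = a·p₁ + b·p₂ ≈ (0.780, -0.108, 0.616); φ = arcsin(p_z) ≈ 38.06°, λ = atan2(p_y, p_x) ≈ -7.85°.

≈ lat 38°N, lon 8°W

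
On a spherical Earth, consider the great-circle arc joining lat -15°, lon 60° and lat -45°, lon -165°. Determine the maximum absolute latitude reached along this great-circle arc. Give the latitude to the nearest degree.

The great circle lies in the plane with unit normal n̂ = (p₁ × p₂)/|p₁ × p₂|.
Here n̂_z ≈ +0.506; the vertex latitude is φ_max = arccos|n̂_z| ≈ 59.6°.
Check via Clairaut: cos φ_max = |cos φ₁| · sin C = cos(15.0°)·sin(148.4°) ≈ 0.506, again giving ≈ 59.6°.

≈ -60°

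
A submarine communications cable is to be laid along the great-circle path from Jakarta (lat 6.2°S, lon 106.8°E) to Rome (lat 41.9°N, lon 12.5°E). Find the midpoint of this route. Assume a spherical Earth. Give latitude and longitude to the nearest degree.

≈ lat 25°N, lon 68°E

Write both endpoints as unit vectors p₁, p₂ with components (cos φ cos λ, cos φ sin λ, sin φ).
The central angle between the endpoints is δ = arccos(p₁·p₂) ≈ 1.699 rad (97.3°).
Interpolate at f = 1/2 with slerp weights a = sin((1−f)δ)/sin δ ≈ 0.757, b = sin(fδ)/sin δ ≈ 0.757.
p = a·p₁ + b·p₂ ≈ (0.333, 0.842, 0.424); φ = arcsin(p_z) ≈ 25.08°, λ = atan2(p_y, p_x) ≈ 68.46°.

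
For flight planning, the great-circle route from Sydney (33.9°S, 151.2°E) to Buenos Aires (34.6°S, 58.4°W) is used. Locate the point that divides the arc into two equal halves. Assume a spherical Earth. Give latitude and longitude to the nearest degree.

≈ 69°S, 135°W

Write both endpoints as unit vectors p₁, p₂ with components (cos φ cos λ, cos φ sin λ, sin φ).
The central angle between the endpoints is δ = arccos(p₁·p₂) ≈ 1.852 rad (106.1°).
Interpolate at f = 1/2 with slerp weights a = sin((1−f)δ)/sin δ ≈ 0.832, b = sin(fδ)/sin δ ≈ 0.832.
p = a·p₁ + b·p₂ ≈ (-0.246, -0.251, -0.936); φ = arcsin(p_z) ≈ -69.43°, λ = atan2(p_y, p_x) ≈ -134.50°.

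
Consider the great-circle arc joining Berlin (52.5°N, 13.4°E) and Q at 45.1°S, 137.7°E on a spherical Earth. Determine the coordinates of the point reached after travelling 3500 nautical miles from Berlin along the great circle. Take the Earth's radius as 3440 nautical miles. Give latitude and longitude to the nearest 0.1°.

≈ 18.4°N, 75.0°E

From cos δ = sin φ₁ sin φ₂ + cos φ₁ cos φ₂ cos Δλ, the central angle is δ ≈ 2.505 rad (143.5°). The total great-circle distance is δ·R ≈ 2.505 × 3440 ≈ 8617 nmi, so the target fraction is f = 3500/8617 ≈ 0.406.
Interpolate at f ≈ 0.406 with slerp weights a = sin((1−f)δ)/sin δ ≈ 1.676, b = sin(fδ)/sin δ ≈ 1.431.
p = a·p₁ + b·p₂ ≈ (0.246, 0.916, 0.316); φ = arcsin(p_z) ≈ 18.43°, λ = atan2(p_y, p_x) ≈ 75.00°.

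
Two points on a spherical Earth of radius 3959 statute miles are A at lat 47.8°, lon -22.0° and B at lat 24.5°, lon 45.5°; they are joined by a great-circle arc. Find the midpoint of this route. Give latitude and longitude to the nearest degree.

≈ lat 41°, lon 17°

The haversine formula gives a central angle δ ≈ 0.999 rad (57.2°) between the endpoints.
Interpolate at f = 1/2 with slerp weights a = sin((1−f)δ)/sin δ ≈ 0.570, b = sin(fδ)/sin δ ≈ 0.570.
p = a·p₁ + b·p₂ ≈ (0.718, 0.226, 0.658); φ = arcsin(p_z) ≈ 41.16°, λ = atan2(p_y, p_x) ≈ 17.50°.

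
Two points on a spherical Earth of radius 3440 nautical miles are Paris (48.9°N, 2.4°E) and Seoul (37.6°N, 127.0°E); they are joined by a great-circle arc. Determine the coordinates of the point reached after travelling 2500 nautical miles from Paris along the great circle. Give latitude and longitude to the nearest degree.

Convert each endpoint to a unit vector on the sphere (x = cos φ cos λ, y = cos φ sin λ, z = sin φ).
The central angle between the endpoints is δ = arccos(p₁·p₂) ≈ 1.406 rad (80.6°). The total great-circle distance is δ·R ≈ 1.406 × 3440 ≈ 4837 nmi, so the target fraction is f = 2500/4837 ≈ 0.517.
Interpolate at f ≈ 0.517 with slerp weights a = sin((1−f)δ)/sin δ ≈ 0.637, b = sin(fδ)/sin δ ≈ 0.674.
p = a·p₁ + b·p₂ ≈ (0.097, 0.444, 0.891); φ = arcsin(p_z) ≈ 62.98°, λ = atan2(p_y, p_x) ≈ 77.65°.

≈ 63°N, 78°E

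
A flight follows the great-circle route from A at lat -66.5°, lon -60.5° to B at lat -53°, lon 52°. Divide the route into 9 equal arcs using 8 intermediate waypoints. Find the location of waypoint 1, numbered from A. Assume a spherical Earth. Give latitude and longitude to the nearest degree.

≈ lat -70°, lon -49°

The haversine formula gives a central angle δ ≈ 0.876 rad (50.2°) between the endpoints.
Interpolate at f = 1/9 with slerp weights a = sin((1−f)δ)/sin δ ≈ 0.914, b = sin(fδ)/sin δ ≈ 0.126.
p = a·p₁ + b·p₂ ≈ (0.226, -0.257, -0.939); φ = arcsin(p_z) ≈ -69.96°, λ = atan2(p_y, p_x) ≈ -48.66°.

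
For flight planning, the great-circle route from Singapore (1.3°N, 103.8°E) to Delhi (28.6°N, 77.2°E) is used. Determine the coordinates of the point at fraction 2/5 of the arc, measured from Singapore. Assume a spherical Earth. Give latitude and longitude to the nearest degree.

The haversine formula gives a central angle δ ≈ 0.651 rad (37.3°) between the endpoints.
Interpolate at f = 2/5 with slerp weights a = sin((1−f)δ)/sin δ ≈ 0.628, b = sin(fδ)/sin δ ≈ 0.425.
p = a·p₁ + b·p₂ ≈ (-0.067, 0.974, 0.218); φ = arcsin(p_z) ≈ 12.57°, λ = atan2(p_y, p_x) ≈ 93.95°.

≈ 13°N, 94°E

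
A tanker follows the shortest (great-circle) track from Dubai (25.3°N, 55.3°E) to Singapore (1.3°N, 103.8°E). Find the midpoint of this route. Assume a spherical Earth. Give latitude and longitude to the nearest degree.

Write both endpoints as unit vectors p₁, p₂ with components (cos φ cos λ, cos φ sin λ, sin φ).
The central angle between the endpoints is δ = arccos(p₁·p₂) ≈ 0.916 rad (52.5°).
Interpolate at f = 1/2 with slerp weights a = sin((1−f)δ)/sin δ ≈ 0.558, b = sin(fδ)/sin δ ≈ 0.558.
p = a·p₁ + b·p₂ ≈ (0.154, 0.956, 0.251); φ = arcsin(p_z) ≈ 14.53°, λ = atan2(p_y, p_x) ≈ 80.85°.

≈ 15°N, 81°E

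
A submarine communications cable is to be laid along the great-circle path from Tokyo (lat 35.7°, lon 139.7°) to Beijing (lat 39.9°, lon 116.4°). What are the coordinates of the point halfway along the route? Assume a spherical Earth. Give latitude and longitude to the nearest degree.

≈ lat 38°, lon 128°

Write both endpoints as unit vectors p₁, p₂ with components (cos φ cos λ, cos φ sin λ, sin φ).
The central angle between the endpoints is δ = arccos(p₁·p₂) ≈ 0.329 rad (18.8°).
Interpolate at f = 1/2 with slerp weights a = sin((1−f)δ)/sin δ ≈ 0.507, b = sin(fδ)/sin δ ≈ 0.507.
p = a·p₁ + b·p₂ ≈ (-0.487, 0.614, 0.621); φ = arcsin(p_z) ≈ 38.38°, λ = atan2(p_y, p_x) ≈ 128.39°.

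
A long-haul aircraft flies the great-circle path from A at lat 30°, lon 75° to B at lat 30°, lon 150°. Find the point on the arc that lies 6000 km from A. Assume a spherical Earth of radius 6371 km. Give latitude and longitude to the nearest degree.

From cos δ = sin φ₁ sin φ₂ + cos φ₁ cos φ₂ cos Δλ, the central angle is δ ≈ 1.111 rad (63.6°). The total great-circle distance is δ·R ≈ 1.111 × 6371 ≈ 7076 km, so the target fraction is f = 6000/7076 ≈ 0.848.
Interpolate at f ≈ 0.848 with slerp weights a = sin((1−f)δ)/sin δ ≈ 0.188, b = sin(fδ)/sin δ ≈ 0.902.
p = a·p₁ + b·p₂ ≈ (-0.635, 0.548, 0.545); φ = arcsin(p_z) ≈ 33.03°, λ = atan2(p_y, p_x) ≈ 139.21°.

≈ lat 33°, lon 139°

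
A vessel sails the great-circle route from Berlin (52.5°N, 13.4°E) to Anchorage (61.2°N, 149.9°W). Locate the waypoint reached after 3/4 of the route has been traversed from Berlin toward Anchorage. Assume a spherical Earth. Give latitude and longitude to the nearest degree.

Convert each endpoint to a unit vector on the sphere (x = cos φ cos λ, y = cos φ sin λ, z = sin φ).
The central angle between the endpoints is δ = arccos(p₁·p₂) ≈ 1.144 rad (65.5°).
Interpolate at f = 3/4 with slerp weights a = sin((1−f)δ)/sin δ ≈ 0.310, b = sin(fδ)/sin δ ≈ 0.831.
p = a·p₁ + b·p₂ ≈ (-0.163, -0.157, 0.974); φ = arcsin(p_z) ≈ 76.92°, λ = atan2(p_y, p_x) ≈ -136.04°.

≈ (77°N, 136°W)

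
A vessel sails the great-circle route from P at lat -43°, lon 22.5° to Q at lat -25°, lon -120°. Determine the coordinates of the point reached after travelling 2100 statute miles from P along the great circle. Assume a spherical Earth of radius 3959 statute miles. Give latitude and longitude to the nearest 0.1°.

≈ lat -63.2°, lon -17.1°

Write both endpoints as unit vectors p₁, p₂ with components (cos φ cos λ, cos φ sin λ, sin φ).
The central angle between the endpoints is δ = arccos(p₁·p₂) ≈ 1.811 rad (103.7°). The total great-circle distance is δ·R ≈ 1.811 × 3959 ≈ 7169 mi, so the target fraction is f = 2100/7169 ≈ 0.293.
Interpolate at f ≈ 0.293 with slerp weights a = sin((1−f)δ)/sin δ ≈ 0.986, b = sin(fδ)/sin δ ≈ 0.521.
p = a·p₁ + b·p₂ ≈ (0.430, -0.133, -0.893); φ = arcsin(p_z) ≈ -63.23°, λ = atan2(p_y, p_x) ≈ -17.14°.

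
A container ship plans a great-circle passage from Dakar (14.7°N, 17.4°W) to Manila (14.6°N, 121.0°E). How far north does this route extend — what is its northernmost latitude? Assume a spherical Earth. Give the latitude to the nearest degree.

≈ 36°N

The great circle lies in the plane with unit normal n̂ = (p₁ × p₂)/|p₁ × p₂|.
Here n̂_z ≈ +0.805; the vertex latitude is φ_max = arccos|n̂_z| ≈ 36.4°.
Check via Clairaut: cos φ_max = |cos φ₁| · sin C = cos(14.7°)·sin(56.4°) ≈ 0.805, again giving ≈ 36.4°.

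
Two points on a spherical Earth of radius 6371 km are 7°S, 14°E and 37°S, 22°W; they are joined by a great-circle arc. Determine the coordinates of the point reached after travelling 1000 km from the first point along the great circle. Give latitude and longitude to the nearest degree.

Write both endpoints as unit vectors p₁, p₂ with components (cos φ cos λ, cos φ sin λ, sin φ).
The central angle between the endpoints is δ = arccos(p₁·p₂) ≈ 0.775 rad (44.4°). The total great-circle distance is δ·R ≈ 0.775 × 6371 ≈ 4936 km, so the target fraction is f = 1000/4936 ≈ 0.203.
Interpolate at f ≈ 0.203 with slerp weights a = sin((1−f)δ)/sin δ ≈ 0.828, b = sin(fδ)/sin δ ≈ 0.223.
p = a·p₁ + b·p₂ ≈ (0.963, 0.132, -0.235); φ = arcsin(p_z) ≈ -13.62°, λ = atan2(p_y, p_x) ≈ 7.80°.

≈ 14°S, 8°E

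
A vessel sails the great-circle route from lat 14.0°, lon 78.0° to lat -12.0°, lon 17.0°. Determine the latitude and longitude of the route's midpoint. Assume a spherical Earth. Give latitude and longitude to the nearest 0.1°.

≈ lat 1.2°, lon 47.4°

Convert each endpoint to a unit vector on the sphere (x = cos φ cos λ, y = cos φ sin λ, z = sin φ).
The central angle between the endpoints is δ = arccos(p₁·p₂) ≈ 1.149 rad (65.8°).
Interpolate at f = 1/2 with slerp weights a = sin((1−f)δ)/sin δ ≈ 0.596, b = sin(fδ)/sin δ ≈ 0.596.
p = a·p₁ + b·p₂ ≈ (0.677, 0.736, 0.020); φ = arcsin(p_z) ≈ 1.16°, λ = atan2(p_y, p_x) ≈ 47.36°.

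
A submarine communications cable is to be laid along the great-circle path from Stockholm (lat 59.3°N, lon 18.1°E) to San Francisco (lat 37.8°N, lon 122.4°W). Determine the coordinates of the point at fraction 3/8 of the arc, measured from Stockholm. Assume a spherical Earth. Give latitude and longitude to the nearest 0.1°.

≈ lat 74.6°N, lon 52.5°W

Write both endpoints as unit vectors p₁, p₂ with components (cos φ cos λ, cos φ sin λ, sin φ).
The central angle between the endpoints is δ = arccos(p₁·p₂) ≈ 1.353 rad (77.5°).
Interpolate at f = 3/8 with slerp weights a = sin((1−f)δ)/sin δ ≈ 0.767, b = sin(fδ)/sin δ ≈ 0.498.
p = a·p₁ + b·p₂ ≈ (0.161, -0.210, 0.964); φ = arcsin(p_z) ≈ 74.62°, λ = atan2(p_y, p_x) ≈ -52.54°.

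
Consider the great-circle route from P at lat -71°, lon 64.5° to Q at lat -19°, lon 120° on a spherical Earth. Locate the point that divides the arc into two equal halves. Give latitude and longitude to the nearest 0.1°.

From cos δ = sin φ₁ sin φ₂ + cos φ₁ cos φ₂ cos Δλ, the central angle is δ ≈ 1.068 rad (61.2°).
Interpolate at f = 1/2 with slerp weights a = sin((1−f)δ)/sin δ ≈ 0.581, b = sin(fδ)/sin δ ≈ 0.581.
p = a·p₁ + b·p₂ ≈ (-0.193, 0.646, -0.738); φ = arcsin(p_z) ≈ -47.58°, λ = atan2(p_y, p_x) ≈ 106.64°.

≈ lat -47.6°, lon 106.6°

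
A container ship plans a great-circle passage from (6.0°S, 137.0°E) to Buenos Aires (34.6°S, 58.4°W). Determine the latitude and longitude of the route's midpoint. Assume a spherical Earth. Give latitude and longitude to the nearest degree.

Convert each endpoint to a unit vector on the sphere (x = cos φ cos λ, y = cos φ sin λ, z = sin φ).
The central angle between the endpoints is δ = arccos(p₁·p₂) ≈ 2.389 rad (136.9°).
Interpolate at f = 1/2 with slerp weights a = sin((1−f)δ)/sin δ ≈ 1.361, b = sin(fδ)/sin δ ≈ 1.361.
p = a·p₁ + b·p₂ ≈ (-0.403, -0.031, -0.915); φ = arcsin(p_z) ≈ -66.17°, λ = atan2(p_y, p_x) ≈ -175.59°.

≈ (66°S, 176°W)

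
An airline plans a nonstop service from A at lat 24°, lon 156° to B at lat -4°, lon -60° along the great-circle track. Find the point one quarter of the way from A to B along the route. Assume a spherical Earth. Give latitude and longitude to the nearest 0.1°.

≈ lat 33.3°, lon -165.3°

Convert each endpoint to a unit vector on the sphere (x = cos φ cos λ, y = cos φ sin λ, z = sin φ).
The central angle between the endpoints is δ = arccos(p₁·p₂) ≈ 2.443 rad (140.0°).
Interpolate at f = 1/4 with slerp weights a = sin((1−f)δ)/sin δ ≈ 1.502, b = sin(fδ)/sin δ ≈ 0.891.
p = a·p₁ + b·p₂ ≈ (-0.809, -0.212, 0.549); φ = arcsin(p_z) ≈ 33.27°, λ = atan2(p_y, p_x) ≈ -165.30°.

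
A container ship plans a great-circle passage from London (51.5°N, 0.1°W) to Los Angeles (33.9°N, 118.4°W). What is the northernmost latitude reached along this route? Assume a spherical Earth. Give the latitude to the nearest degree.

The great circle lies in the plane with unit normal n̂ = (p₁ × p₂)/|p₁ × p₂|.
Here n̂_z ≈ -0.464; the vertex latitude is φ_max = arccos|n̂_z| ≈ 62.4°.

≈ 62°N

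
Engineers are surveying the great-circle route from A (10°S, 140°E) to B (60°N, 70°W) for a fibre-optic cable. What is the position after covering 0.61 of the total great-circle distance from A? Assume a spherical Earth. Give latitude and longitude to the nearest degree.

≈ (60°N, 177°E)

From cos δ = sin φ₁ sin φ₂ + cos φ₁ cos φ₂ cos Δλ, the central angle is δ ≈ 2.186 rad (125.2°).
Interpolate at f = 0.61 with slerp weights a = sin((1−f)δ)/sin δ ≈ 0.922, b = sin(fδ)/sin δ ≈ 1.190.
p = a·p₁ + b·p₂ ≈ (-0.492, 0.024, 0.870); φ = arcsin(p_z) ≈ 60.50°, λ = atan2(p_y, p_x) ≈ 177.16°.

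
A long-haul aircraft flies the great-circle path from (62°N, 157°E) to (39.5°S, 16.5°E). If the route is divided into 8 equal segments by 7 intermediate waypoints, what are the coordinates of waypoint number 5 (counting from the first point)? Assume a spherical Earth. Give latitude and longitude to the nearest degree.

Convert each endpoint to a unit vector on the sphere (x = cos φ cos λ, y = cos φ sin λ, z = sin φ).
The central angle between the endpoints is δ = arccos(p₁·p₂) ≈ 2.570 rad (147.3°).
Interpolate at f = 5/8 with slerp weights a = sin((1−f)δ)/sin δ ≈ 1.519, b = sin(fδ)/sin δ ≈ 1.848.
p = a·p₁ + b·p₂ ≈ (0.711, 0.684, 0.166); φ = arcsin(p_z) ≈ 9.53°, λ = atan2(p_y, p_x) ≈ 43.88°.

≈ (10°N, 44°E)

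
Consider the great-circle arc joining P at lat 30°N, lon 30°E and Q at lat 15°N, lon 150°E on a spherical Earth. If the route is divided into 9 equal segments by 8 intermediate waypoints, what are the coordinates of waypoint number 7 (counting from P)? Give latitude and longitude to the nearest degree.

Convert each endpoint to a unit vector on the sphere (x = cos φ cos λ, y = cos φ sin λ, z = sin φ).
The central angle between the endpoints is δ = arccos(p₁·p₂) ≈ 1.864 rad (106.8°).
Interpolate at f = 7/9 with slerp weights a = sin((1−f)δ)/sin δ ≈ 0.420, b = sin(fδ)/sin δ ≈ 1.037.
p = a·p₁ + b·p₂ ≈ (-0.552, 0.683, 0.479); φ = arcsin(p_z) ≈ 28.59°, λ = atan2(p_y, p_x) ≈ 128.96°.

≈ lat 29°N, lon 129°E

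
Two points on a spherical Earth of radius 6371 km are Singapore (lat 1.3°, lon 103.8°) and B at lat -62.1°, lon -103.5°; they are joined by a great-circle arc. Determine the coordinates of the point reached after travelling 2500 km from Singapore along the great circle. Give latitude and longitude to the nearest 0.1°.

Write both endpoints as unit vectors p₁, p₂ with components (cos φ cos λ, cos φ sin λ, sin φ).
The central angle between the endpoints is δ = arccos(p₁·p₂) ≈ 2.022 rad (115.8°). The total great-circle distance is δ·R ≈ 2.022 × 6371 ≈ 12880 km, so the target fraction is f = 2500/12880 ≈ 0.194.
Interpolate at f ≈ 0.194 with slerp weights a = sin((1−f)δ)/sin δ ≈ 1.109, b = sin(fδ)/sin δ ≈ 0.425.
p = a·p₁ + b·p₂ ≈ (-0.311, 0.884, -0.350); φ = arcsin(p_z) ≈ -20.51°, λ = atan2(p_y, p_x) ≈ 109.39°.

≈ lat -20.5°, lon 109.4°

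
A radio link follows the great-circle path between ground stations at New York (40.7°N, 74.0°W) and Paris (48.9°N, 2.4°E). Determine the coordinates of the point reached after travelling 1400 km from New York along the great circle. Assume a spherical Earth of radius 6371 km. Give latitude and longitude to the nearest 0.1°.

≈ (47.3°N, 59.0°W)

From cos δ = sin φ₁ sin φ₂ + cos φ₁ cos φ₂ cos Δλ, the central angle is δ ≈ 0.917 rad (52.5°). The total great-circle distance is δ·R ≈ 0.917 × 6371 ≈ 5839 km, so the target fraction is f = 1400/5839 ≈ 0.240.
Interpolate at f ≈ 0.240 with slerp weights a = sin((1−f)δ)/sin δ ≈ 0.809, b = sin(fδ)/sin δ ≈ 0.275.
p = a·p₁ + b·p₂ ≈ (0.349, -0.582, 0.734); φ = arcsin(p_z) ≈ 47.26°, λ = atan2(p_y, p_x) ≈ -59.01°.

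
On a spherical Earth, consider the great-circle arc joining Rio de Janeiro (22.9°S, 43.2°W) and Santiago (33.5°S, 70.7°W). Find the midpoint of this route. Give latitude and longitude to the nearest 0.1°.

From cos δ = sin φ₁ sin φ₂ + cos φ₁ cos φ₂ cos Δλ, the central angle is δ ≈ 0.460 rad (26.3°).
Interpolate at f = 1/2 with slerp weights a = sin((1−f)δ)/sin δ ≈ 0.514, b = sin(fδ)/sin δ ≈ 0.514.
p = a·p₁ + b·p₂ ≈ (0.486, -0.728, -0.483); φ = arcsin(p_z) ≈ -28.90°, λ = atan2(p_y, p_x) ≈ -56.25°.

≈ 28.9°S, 56.3°W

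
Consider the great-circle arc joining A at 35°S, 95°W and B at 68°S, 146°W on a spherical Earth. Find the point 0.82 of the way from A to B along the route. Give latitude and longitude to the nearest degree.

≈ 64°S, 129°W

Write both endpoints as unit vectors p₁, p₂ with components (cos φ cos λ, cos φ sin λ, sin φ).
The central angle between the endpoints is δ = arccos(p₁·p₂) ≈ 0.760 rad (43.5°).
Interpolate at f = 0.82 with slerp weights a = sin((1−f)δ)/sin δ ≈ 0.198, b = sin(fδ)/sin δ ≈ 0.847.
p = a·p₁ + b·p₂ ≈ (-0.277, -0.339, -0.899); φ = arcsin(p_z) ≈ -64.03°, λ = atan2(p_y, p_x) ≈ -129.28°.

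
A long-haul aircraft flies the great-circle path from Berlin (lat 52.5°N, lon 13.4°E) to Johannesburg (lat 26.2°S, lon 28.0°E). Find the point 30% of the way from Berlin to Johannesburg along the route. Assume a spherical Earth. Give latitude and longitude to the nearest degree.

Convert each endpoint to a unit vector on the sphere (x = cos φ cos λ, y = cos φ sin λ, z = sin φ).
The central angle between the endpoints is δ = arccos(p₁·p₂) ≈ 1.392 rad (79.7°).
Interpolate at f = 0.30 with slerp weights a = sin((1−f)δ)/sin δ ≈ 0.841, b = sin(fδ)/sin δ ≈ 0.412.
p = a·p₁ + b·p₂ ≈ (0.824, 0.292, 0.485); φ = arcsin(p_z) ≈ 29.01°, λ = atan2(p_y, p_x) ≈ 19.52°.

≈ lat 29°N, lon 20°E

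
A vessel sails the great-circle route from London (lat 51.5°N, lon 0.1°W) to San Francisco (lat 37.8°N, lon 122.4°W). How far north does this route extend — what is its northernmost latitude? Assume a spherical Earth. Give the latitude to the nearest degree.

≈ 65°N

The great circle lies in the plane with unit normal n̂ = (p₁ × p₂)/|p₁ × p₂|.
Here n̂_z ≈ -0.426; the vertex latitude is φ_max = arccos|n̂_z| ≈ 64.8°.
Check via Clairaut: cos φ_max = |cos φ₁| · sin C = cos(51.5°)·sin(43.2°) ≈ 0.426, again giving ≈ 64.8°.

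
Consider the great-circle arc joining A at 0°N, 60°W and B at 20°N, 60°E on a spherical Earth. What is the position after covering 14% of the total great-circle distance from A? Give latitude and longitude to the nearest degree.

Convert each endpoint to a unit vector on the sphere (x = cos φ cos λ, y = cos φ sin λ, z = sin φ).
The central angle between the endpoints is δ = arccos(p₁·p₂) ≈ 2.060 rad (118.0°).
Interpolate at f = 0.14 with slerp weights a = sin((1−f)δ)/sin δ ≈ 1.110, b = sin(fδ)/sin δ ≈ 0.322.
p = a·p₁ + b·p₂ ≈ (0.706, -0.699, 0.110); φ = arcsin(p_z) ≈ 6.33°, λ = atan2(p_y, p_x) ≈ -44.70°.

≈ 6°N, 45°W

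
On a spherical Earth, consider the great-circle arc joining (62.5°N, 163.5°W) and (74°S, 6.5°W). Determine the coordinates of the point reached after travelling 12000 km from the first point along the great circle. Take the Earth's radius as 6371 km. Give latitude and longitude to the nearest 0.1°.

≈ (41.8°S, 129.2°W)

The haversine formula gives a central angle δ ≈ 2.895 rad (165.9°) between the endpoints. The total great-circle distance is δ·R ≈ 2.895 × 6371 ≈ 18446 km, so the target fraction is f = 12000/18446 ≈ 0.651.
Interpolate at f ≈ 0.651 with slerp weights a = sin((1−f)δ)/sin δ ≈ 3.476, b = sin(fδ)/sin δ ≈ 3.902.
p = a·p₁ + b·p₂ ≈ (-0.470, -0.578, -0.667); φ = arcsin(p_z) ≈ -41.84°, λ = atan2(p_y, p_x) ≈ -129.16°.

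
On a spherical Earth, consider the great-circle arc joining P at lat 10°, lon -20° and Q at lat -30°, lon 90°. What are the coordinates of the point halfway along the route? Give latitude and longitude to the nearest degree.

From cos δ = sin φ₁ sin φ₂ + cos φ₁ cos φ₂ cos Δλ, the central angle is δ ≈ 1.959 rad (112.2°).
Interpolate at f = 1/2 with slerp weights a = sin((1−f)δ)/sin δ ≈ 0.897, b = sin(fδ)/sin δ ≈ 0.897.
p = a·p₁ + b·p₂ ≈ (0.830, 0.475, -0.293); φ = arcsin(p_z) ≈ -17.02°, λ = atan2(p_y, p_x) ≈ 29.76°.

≈ lat -17°, lon 30°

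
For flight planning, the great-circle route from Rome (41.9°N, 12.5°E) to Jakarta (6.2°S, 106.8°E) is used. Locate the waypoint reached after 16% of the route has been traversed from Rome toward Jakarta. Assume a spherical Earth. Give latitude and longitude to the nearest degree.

≈ 40°N, 33°E

From cos δ = sin φ₁ sin φ₂ + cos φ₁ cos φ₂ cos Δλ, the central angle is δ ≈ 1.699 rad (97.3°).
Interpolate at f = 0.16 with slerp weights a = sin((1−f)δ)/sin δ ≈ 0.998, b = sin(fδ)/sin δ ≈ 0.271.
p = a·p₁ + b·p₂ ≈ (0.647, 0.418, 0.637); φ = arcsin(p_z) ≈ 39.58°, λ = atan2(p_y, p_x) ≈ 32.87°.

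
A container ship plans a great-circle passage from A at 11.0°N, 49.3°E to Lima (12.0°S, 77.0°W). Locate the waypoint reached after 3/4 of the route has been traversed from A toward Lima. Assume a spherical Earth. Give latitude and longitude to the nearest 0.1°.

Write both endpoints as unit vectors p₁, p₂ with components (cos φ cos λ, cos φ sin λ, sin φ).
The central angle between the endpoints is δ = arccos(p₁·p₂) ≈ 2.224 rad (127.5°).
Interpolate at f = 3/4 with slerp weights a = sin((1−f)δ)/sin δ ≈ 0.665, b = sin(fδ)/sin δ ≈ 1.254.
p = a·p₁ + b·p₂ ≈ (0.702, -0.700, -0.134); φ = arcsin(p_z) ≈ -7.69°, λ = atan2(p_y, p_x) ≈ -44.94°.

≈ 7.7°S, 44.9°W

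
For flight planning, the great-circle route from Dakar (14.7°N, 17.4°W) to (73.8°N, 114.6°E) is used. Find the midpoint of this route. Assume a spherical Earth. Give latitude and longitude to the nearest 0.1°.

The haversine formula gives a central angle δ ≈ 1.508 rad (86.4°) between the endpoints.
Interpolate at f = 1/2 with slerp weights a = sin((1−f)δ)/sin δ ≈ 0.686, b = sin(fδ)/sin δ ≈ 0.686.
p = a·p₁ + b·p₂ ≈ (0.553, -0.024, 0.833); φ = arcsin(p_z) ≈ 56.37°, λ = atan2(p_y, p_x) ≈ -2.53°.

≈ (56.4°N, 2.5°W)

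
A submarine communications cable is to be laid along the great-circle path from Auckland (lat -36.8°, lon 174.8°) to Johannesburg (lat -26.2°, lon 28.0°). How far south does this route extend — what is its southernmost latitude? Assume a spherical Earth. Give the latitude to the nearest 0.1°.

The great circle lies in the plane with unit normal n̂ = (p₁ × p₂)/|p₁ × p₂|.
Here n̂_z ≈ -0.418; the vertex latitude is φ_max = arccos|n̂_z| ≈ 65.3°.
Check via Clairaut: cos φ_max = |cos φ₁| · sin C = cos(36.8°)·sin(148.5°) ≈ 0.418, again giving ≈ 65.3°.

≈ -65.3°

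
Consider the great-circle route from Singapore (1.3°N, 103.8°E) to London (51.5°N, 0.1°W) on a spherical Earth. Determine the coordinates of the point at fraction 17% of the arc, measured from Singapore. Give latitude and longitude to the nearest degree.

From cos δ = sin φ₁ sin φ₂ + cos φ₁ cos φ₂ cos Δλ, the central angle is δ ≈ 1.703 rad (97.6°).
Interpolate at f = 0.17 with slerp weights a = sin((1−f)δ)/sin δ ≈ 0.996, b = sin(fδ)/sin δ ≈ 0.288.
p = a·p₁ + b·p₂ ≈ (-0.058, 0.967, 0.248); φ = arcsin(p_z) ≈ 14.36°, λ = atan2(p_y, p_x) ≈ 93.45°.

≈ (14°N, 93°E)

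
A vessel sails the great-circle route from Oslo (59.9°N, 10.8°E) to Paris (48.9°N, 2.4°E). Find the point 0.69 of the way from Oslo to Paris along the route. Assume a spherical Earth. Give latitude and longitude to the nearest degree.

From cos δ = sin φ₁ sin φ₂ + cos φ₁ cos φ₂ cos Δλ, the central angle is δ ≈ 0.210 rad (12.0°).
Interpolate at f = 0.69 with slerp weights a = sin((1−f)δ)/sin δ ≈ 0.312, b = sin(fδ)/sin δ ≈ 0.693.
p = a·p₁ + b·p₂ ≈ (0.609, 0.048, 0.792); φ = arcsin(p_z) ≈ 52.37°, λ = atan2(p_y, p_x) ≈ 4.55°.

≈ 52°N, 5°E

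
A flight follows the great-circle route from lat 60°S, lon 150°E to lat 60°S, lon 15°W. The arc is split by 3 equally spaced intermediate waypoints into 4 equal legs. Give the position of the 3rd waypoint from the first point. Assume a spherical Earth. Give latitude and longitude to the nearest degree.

Convert each endpoint to a unit vector on the sphere (x = cos φ cos λ, y = cos φ sin λ, z = sin φ).
The central angle between the endpoints is δ = arccos(p₁·p₂) ≈ 1.037 rad (59.4°).
Interpolate at f = 3/4 with slerp weights a = sin((1−f)δ)/sin δ ≈ 0.298, b = sin(fδ)/sin δ ≈ 0.815.
p = a·p₁ + b·p₂ ≈ (0.265, -0.031, -0.964); φ = arcsin(p_z) ≈ -74.54°, λ = atan2(p_y, p_x) ≈ -6.69°.

≈ lat 75°S, lon 7°W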